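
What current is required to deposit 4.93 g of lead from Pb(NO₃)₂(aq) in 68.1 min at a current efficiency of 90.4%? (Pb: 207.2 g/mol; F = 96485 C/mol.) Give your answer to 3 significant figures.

1.24 A

n(Pb) = 4.93 / 207.2 = 0.02379 mol
Pb²⁺ + 2e⁻ → Pb, so n(e⁻) = 2 × 0.02379 = 0.04758 mol
Q = 0.04758 × 96485 / 0.904 = 5078 C
I = Q / t = 5078 / 4086 s = 1.24 A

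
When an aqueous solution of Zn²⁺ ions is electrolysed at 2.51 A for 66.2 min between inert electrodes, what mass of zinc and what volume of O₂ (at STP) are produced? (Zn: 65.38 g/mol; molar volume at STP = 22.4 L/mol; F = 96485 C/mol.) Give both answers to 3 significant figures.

Q = 2.51 × 3972 = 9970 C; n(e⁻) = 9970 / 96485 = 0.1033 mol
Cathode: Zn²⁺ + 2e⁻ → Zn → n(Zn) = 0.1033/2 = 0.05165 mol → 3.38 g
Anode: 2H₂O → O₂ + 4H⁺ + 4e⁻ → n(O₂) = 0.1033/4 = 0.02583 mol → 0.579 L

3.38 g Zn; 0.579 L O₂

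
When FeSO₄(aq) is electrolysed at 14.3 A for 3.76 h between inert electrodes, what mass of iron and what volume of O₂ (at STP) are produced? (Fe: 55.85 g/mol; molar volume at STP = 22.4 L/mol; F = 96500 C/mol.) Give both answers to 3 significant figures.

56.0 g Fe; 11.2 L O₂

Q = 14.3 × 13536 = 1.936×10^5 C; n(e⁻) = 1.936×10^5 / 96500 = 2.006 mol
Cathode: Fe²⁺ + 2e⁻ → Fe → n(Fe) = 2.006/2 = 1.003 mol → 56.0 g
Anode: 2H₂O → O₂ + 4H⁺ + 4e⁻ → n(O₂) = 2.006/4 = 0.5015 mol → 11.2 L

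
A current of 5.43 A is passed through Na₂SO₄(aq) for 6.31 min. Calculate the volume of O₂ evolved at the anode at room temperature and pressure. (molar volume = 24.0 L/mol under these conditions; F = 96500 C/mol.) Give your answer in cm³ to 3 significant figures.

128 cm³

Charge passed = 5.43 × 378.6 = 2056 C
n(e⁻) = 2056 / 96500 = 0.02131 mol
2H₂O → O₂ + 4H⁺ + 4e⁻, so n(O₂) = 0.02131 / 4 = 0.005328 mol
V = 0.005328 × 24.0 = 0.1279 L
= 128 cm³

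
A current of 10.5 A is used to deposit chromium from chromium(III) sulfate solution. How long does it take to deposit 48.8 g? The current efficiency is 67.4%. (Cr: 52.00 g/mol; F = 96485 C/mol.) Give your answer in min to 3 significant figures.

n(Cr) = 48.8 / 52.00 = 0.9385 mol
Cr³⁺ + 3e⁻ → Cr, so n(e⁻) = 3 × 0.9385 = 2.816 mol
Q = 2.816 × 96485 / 0.674 = 4.031×10^5 C
t = Q / I = 4.031×10^5 / 10.5 = 38390 s = 640 min

640 min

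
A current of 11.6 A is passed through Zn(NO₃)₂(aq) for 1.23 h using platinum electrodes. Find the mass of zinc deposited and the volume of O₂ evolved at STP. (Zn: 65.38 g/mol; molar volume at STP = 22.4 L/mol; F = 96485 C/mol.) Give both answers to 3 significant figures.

Q = 11.6 × 4428 = 51360 C; n(e⁻) = 51360 / 96485 = 0.5323 mol
Cathode: Zn²⁺ + 2e⁻ → Zn → n(Zn) = 0.5323/2 = 0.2662 mol → 17.4 g
Anode: 2H₂O → O₂ + 4H⁺ + 4e⁻ → n(O₂) = 0.5323/4 = 0.1331 mol → 2.98 L

17.4 g Zn; 2.98 L O₂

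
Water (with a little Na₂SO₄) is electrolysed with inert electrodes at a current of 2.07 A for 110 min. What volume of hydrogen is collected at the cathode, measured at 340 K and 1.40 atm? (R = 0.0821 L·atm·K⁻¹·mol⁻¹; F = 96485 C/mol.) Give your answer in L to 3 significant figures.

Q = 2.07 A × 6600 s = 13660 C
n(e⁻) = 13660 / 96485 = 0.1416 mol
2H⁺ + 2e⁻ → H₂, so n(H₂) = 0.1416 / 2 = 0.07080 mol
V = nRT/P = 0.07080 × 0.0821 × 340 / 1.40 = 1.412 L

1.41 L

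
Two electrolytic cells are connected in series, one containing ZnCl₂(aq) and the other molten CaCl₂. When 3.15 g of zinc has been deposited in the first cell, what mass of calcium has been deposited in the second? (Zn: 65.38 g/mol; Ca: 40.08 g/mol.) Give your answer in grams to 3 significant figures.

n(Zn) = 3.15 / 65.38 = 0.04818 mol
Zn²⁺ + 2e⁻ → Zn, so n(e⁻) = 2 × 0.04818 = 0.09636 mol
In series, the same 0.09636 mol of electrons flows through the second cell.
Ca²⁺ + 2e⁻ → Ca, so n(Ca) = 0.09636 / 2 = 0.04818 mol
m(Ca) = 0.04818 × 40.08 = 1.93 g

1.93 g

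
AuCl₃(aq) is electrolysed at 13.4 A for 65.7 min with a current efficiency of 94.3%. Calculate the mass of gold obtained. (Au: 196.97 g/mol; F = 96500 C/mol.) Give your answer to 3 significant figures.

33.9 g

Q = 13.4 × 3942 = 52820 C
n(e⁻) = 52820 / 96500 = 0.5474 mol
Au³⁺ + 3e⁻ → Au, so theoretical m(Au) = 0.1825 × 196.97 = 35.95 g
Actual mass = 94.3% × 35.95 = 33.9 g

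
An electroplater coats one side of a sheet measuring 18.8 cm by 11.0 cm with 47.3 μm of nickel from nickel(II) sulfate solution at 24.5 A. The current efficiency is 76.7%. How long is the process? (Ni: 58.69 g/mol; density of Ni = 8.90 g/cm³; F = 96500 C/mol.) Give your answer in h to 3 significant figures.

0.423 h

Plated area = 18.8 × 11.0 = 206.8 cm²
Volume = 206.8 × 47.3×10⁻⁴ cm = 0.9782 cm³
m(Ni) = 0.9782 × 8.90 = 8.706 g
n(Ni) = 8.706 / 58.69 = 0.1483 mol; n(e⁻) = 2 × 0.1483 = 0.2966 mol
Q = 0.2966 × 96500 / 0.767 = 37320 C
t = 37320 / 24.5 = 1523 s = 0.423 h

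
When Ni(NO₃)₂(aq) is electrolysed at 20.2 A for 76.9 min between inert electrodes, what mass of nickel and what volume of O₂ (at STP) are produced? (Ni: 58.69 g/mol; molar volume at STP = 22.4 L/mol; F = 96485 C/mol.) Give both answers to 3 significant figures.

Q = 20.2 × 4614 = 93200 C; n(e⁻) = 93200 / 96485 = 0.9660 mol
Cathode: Ni²⁺ + 2e⁻ → Ni → n(Ni) = 0.9660/2 = 0.4830 mol → 28.3 g
Anode: 2H₂O → O₂ + 4H⁺ + 4e⁻ → n(O₂) = 0.9660/4 = 0.2415 mol → 5.41 L

28.3 g Ni; 5.41 L O₂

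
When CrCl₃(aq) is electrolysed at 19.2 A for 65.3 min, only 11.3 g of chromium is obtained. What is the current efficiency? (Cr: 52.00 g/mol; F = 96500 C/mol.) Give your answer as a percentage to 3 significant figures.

83.6%

Q = 19.2 × 3918 = 75230 C
n(e⁻) = 75230 / 96500 = 0.7796 mol
Cr³⁺ + 3e⁻ → Cr, so theoretical n(Cr) = 0.2599 mol → 13.51 g
Efficiency = 11.3 / 13.51 = 0.8364 = 83.6%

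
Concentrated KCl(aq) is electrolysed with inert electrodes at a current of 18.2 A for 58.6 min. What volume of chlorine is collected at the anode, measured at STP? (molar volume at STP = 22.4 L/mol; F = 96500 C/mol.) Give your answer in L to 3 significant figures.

7.43 L

Q = It = 18.2 × 3516 = 63990 C
n(e⁻) = 63990 / 96500 = 0.6631 mol
2Cl⁻ → Cl₂ + 2e⁻, so n(Cl₂) = 0.6631 / 2 = 0.3316 mol
V = 0.3316 × 22.4 = 7.428 L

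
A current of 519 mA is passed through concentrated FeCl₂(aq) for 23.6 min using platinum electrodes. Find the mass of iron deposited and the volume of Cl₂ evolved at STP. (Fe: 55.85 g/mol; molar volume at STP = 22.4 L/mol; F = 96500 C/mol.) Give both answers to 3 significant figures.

0.213 g Fe; 0.0853 L Cl₂

Q = 0.519 × 1416 = 734.9 C; n(e⁻) = 734.9 / 96500 = 0.007616 mol
Cathode: Fe²⁺ + 2e⁻ → Fe → n(Fe) = 0.007616/2 = 0.003808 mol → 0.213 g
Anode: 2Cl⁻ → Cl₂ + 2e⁻ → n(Cl₂) = 0.007616/2 = 0.003808 mol → 0.0853 L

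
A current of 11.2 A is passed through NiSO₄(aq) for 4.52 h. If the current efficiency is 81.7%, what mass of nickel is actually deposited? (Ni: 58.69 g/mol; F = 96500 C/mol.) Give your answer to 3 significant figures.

45.3 g

Q = 11.2 × 16272 = 1.822×10^5 C
n(e⁻) = 1.822×10^5 / 96500 = 1.888 mol
Ni²⁺ + 2e⁻ → Ni, so theoretical m(Ni) = 0.9440 × 58.69 = 55.40 g
Actual mass = 81.7% × 55.40 = 45.3 g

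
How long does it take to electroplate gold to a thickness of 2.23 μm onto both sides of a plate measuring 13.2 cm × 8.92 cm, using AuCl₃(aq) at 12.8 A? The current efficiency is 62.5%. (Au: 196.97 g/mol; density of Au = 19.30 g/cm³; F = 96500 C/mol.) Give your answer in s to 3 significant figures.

186 s

Plated area = 2 × 13.2 × 8.92 = 235.5 cm²
Volume = 235.5 × 2.23×10⁻⁴ cm = 0.05252 cm³
m(Au) = 0.05252 × 19.30 = 1.014 g
n(Au) = 1.014 / 196.97 = 0.005148 mol; n(e⁻) = 3 × 0.005148 = 0.01544 mol
Q = 0.01544 × 96500 / 0.625 = 2384 C
t = 2384 / 12.8 = 186.3 s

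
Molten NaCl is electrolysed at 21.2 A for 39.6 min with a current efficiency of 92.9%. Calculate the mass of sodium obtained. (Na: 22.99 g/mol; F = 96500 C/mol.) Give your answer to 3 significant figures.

11.1 g

Q = 21.2 × 2376 = 50370 C
n(e⁻) = 50370 / 96500 = 0.5220 mol
Na⁺ + e⁻ → Na, so theoretical m(Na) = 0.5220 × 22.99 = 12.00 g
Actual mass = 92.9% × 12.00 = 11.1 g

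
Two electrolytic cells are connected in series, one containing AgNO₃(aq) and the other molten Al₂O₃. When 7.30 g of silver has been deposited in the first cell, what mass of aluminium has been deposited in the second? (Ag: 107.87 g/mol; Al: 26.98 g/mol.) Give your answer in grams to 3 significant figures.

0.609 g

n(Ag) = 7.30 / 107.87 = 0.06767 mol
Ag⁺ + e⁻ → Ag, so n(e⁻) = 0.06767 mol
In series, the same 0.06767 mol of electrons flows through the second cell.
Al³⁺ + 3e⁻ → Al, so n(Al) = 0.06767 / 3 = 0.02256 mol
m(Al) = 0.02256 × 26.98 = 0.609 g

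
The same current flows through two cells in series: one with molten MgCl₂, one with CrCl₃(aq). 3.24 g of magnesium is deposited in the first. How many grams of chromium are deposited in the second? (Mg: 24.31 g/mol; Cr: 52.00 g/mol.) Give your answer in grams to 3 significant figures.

n(Mg) = 3.24 / 24.31 = 0.1333 mol
Mg²⁺ + 2e⁻ → Mg, so n(e⁻) = 2 × 0.1333 = 0.2666 mol
Since the cells are in series, n(e⁻) in the Cr cell is also 0.2666 mol.
Cr³⁺ + 3e⁻ → Cr, so n(Cr) = 0.2666 / 3 = 0.08887 mol
m(Cr) = 0.08887 × 52.00 = 4.62 g

4.62 g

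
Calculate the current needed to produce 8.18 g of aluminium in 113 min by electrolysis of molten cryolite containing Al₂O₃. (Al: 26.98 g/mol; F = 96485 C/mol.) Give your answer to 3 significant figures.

n(Al) = 8.18 / 26.98 = 0.3032 mol
Al³⁺ + 3e⁻ → Al, so n(e⁻) = 3 × 0.3032 = 0.9096 mol
Q = 0.9096 × 96485 = 87760 C
I = Q / t = 87760 / 6780 s = 12.9 A

12.9 A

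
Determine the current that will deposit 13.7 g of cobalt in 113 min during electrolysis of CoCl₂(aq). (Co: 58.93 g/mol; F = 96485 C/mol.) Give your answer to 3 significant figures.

6.62 A

n(Co) = 13.7 / 58.93 = 0.2325 mol
Co²⁺ + 2e⁻ → Co, so n(e⁻) = 2 × 0.2325 = 0.4650 mol
Q = 0.4650 × 96485 = 44870 C
I = Q / t = 44870 / 6780 s = 6.62 A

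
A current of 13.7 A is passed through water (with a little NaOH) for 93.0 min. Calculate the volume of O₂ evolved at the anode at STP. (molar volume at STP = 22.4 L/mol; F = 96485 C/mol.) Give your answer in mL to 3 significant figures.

4440 mL

Q = It = 13.7 × 5580 = 76450 C
n(e⁻) = 76450 / 96485 = 0.7924 mol
2H₂O → O₂ + 4H⁺ + 4e⁻, so n(O₂) = 0.7924 / 4 = 0.1981 mol
V = 0.1981 × 22.4 = 4.437 L
= 4440 mL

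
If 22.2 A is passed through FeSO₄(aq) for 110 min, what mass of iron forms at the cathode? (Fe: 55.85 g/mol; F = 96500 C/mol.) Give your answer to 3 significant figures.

42.4 g

Q = It = 22.2 × 6600 = 1.465×10^5 C
Moles of electrons = 1.465×10^5 / 96500 = 1.518 mol
Fe²⁺ + 2e⁻ → Fe, so n(Fe) = 1.518 / 2 = 0.7590 mol
m = 0.7590 × 55.85 = 42.4 g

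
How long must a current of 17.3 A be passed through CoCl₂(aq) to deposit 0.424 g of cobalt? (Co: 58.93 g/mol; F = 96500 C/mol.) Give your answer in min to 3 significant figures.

1.34 min

n(Co) = 0.424 / 58.93 = 0.007195 mol
Co²⁺ + 2e⁻ → Co, so n(e⁻) = 2 × 0.007195 = 0.01439 mol
Q = 0.01439 × 96500 = 1389 C
t = Q / I = 1389 / 17.3 = 80.29 s = 1.34 min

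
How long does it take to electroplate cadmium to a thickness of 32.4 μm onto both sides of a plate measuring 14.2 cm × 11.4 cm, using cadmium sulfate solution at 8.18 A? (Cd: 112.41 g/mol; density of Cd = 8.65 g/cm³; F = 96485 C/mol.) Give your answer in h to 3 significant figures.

Plated area = 2 × 14.2 × 11.4 = 323.8 cm²
Volume = 323.8 × 32.4×10⁻⁴ cm = 1.049 cm³
m(Cd) = 1.049 × 8.65 = 9.074 g
n(Cd) = 9.074 / 112.41 = 0.08072 mol; n(e⁻) = 2 × 0.08072 = 0.1614 mol
Q = 0.1614 × 96485 = 15570 C
t = 15570 / 8.18 = 1903 s = 0.529 h

0.529 h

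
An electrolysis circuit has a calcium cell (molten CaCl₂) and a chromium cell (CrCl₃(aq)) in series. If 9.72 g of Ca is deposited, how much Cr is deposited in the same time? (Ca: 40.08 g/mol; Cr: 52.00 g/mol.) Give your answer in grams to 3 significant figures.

8.41 g

n(Ca) = 9.72 / 40.08 = 0.2425 mol
Ca²⁺ + 2e⁻ → Ca, so n(e⁻) = 2 × 0.2425 = 0.4850 mol
Same current for the same time ⇒ same n(e⁻) = 0.4850 mol in both cells.
Cr³⁺ + 3e⁻ → Cr, so n(Cr) = 0.4850 / 3 = 0.1617 mol
m(Cr) = 0.1617 × 52.00 = 8.41 g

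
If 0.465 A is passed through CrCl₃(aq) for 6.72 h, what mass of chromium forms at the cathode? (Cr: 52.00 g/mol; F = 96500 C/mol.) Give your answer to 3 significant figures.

2.02 g

Charge passed = 0.465 × 24192 = 11250 C
n(e⁻) = Q/F = 11250/96500 = 0.1166 mol
Cr³⁺ + 3e⁻ → Cr, so n(Cr) = 0.1166 / 3 = 0.03887 mol
m = 0.03887 × 52.00 = 2.02 g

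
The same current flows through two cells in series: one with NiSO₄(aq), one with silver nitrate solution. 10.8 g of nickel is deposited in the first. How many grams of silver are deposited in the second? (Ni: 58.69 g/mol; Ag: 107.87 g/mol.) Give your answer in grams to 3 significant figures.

39.7 g

n(Ni) = 10.8 / 58.69 = 0.1840 mol
Ni²⁺ + 2e⁻ → Ni, so n(e⁻) = 2 × 0.1840 = 0.3680 mol
Since the cells are in series, n(e⁻) in the Ag cell is also 0.3680 mol.
Ag⁺ + e⁻ → Ag, so n(Ag) = 0.3680 mol
m(Ag) = 0.3680 × 107.87 = 39.7 g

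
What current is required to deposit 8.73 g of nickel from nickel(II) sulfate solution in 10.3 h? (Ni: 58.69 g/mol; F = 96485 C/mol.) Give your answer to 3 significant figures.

n(Ni) = 8.73 / 58.69 = 0.1487 mol
Ni²⁺ + 2e⁻ → Ni, so n(e⁻) = 2 × 0.1487 = 0.2974 mol
Q = 0.2974 × 96485 = 28690 C
I = Q / t = 28690 / 37080 s = 0.774 A

0.774 A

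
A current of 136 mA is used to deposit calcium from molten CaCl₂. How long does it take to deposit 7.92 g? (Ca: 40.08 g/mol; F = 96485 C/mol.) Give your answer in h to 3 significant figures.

77.9 h

n(Ca) = 7.92 / 40.08 = 0.1976 mol
Ca²⁺ + 2e⁻ → Ca, so n(e⁻) = 2 × 0.1976 = 0.3952 mol
Q = 0.3952 × 96485 = 38130 C
t = Q / I = 38130 / 0.136 = 2.804×10^5 s = 77.9 h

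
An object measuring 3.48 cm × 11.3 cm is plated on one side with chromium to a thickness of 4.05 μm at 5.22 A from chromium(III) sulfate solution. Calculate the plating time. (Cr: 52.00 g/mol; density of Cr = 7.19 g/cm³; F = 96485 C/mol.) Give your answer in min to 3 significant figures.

2.04 min

Plated area = 3.48 × 11.3 = 39.32 cm²
Volume = 39.32 × 4.05×10⁻⁴ cm = 0.01592 cm³
m(Cr) = 0.01592 × 7.19 = 0.1145 g
n(Cr) = 0.1145 / 52.00 = 0.002202 mol; n(e⁻) = 3 × 0.002202 = 0.006606 mol
Q = 0.006606 × 96485 = 637.4 C
t = 637.4 / 5.22 = 122.1 s = 2.04 min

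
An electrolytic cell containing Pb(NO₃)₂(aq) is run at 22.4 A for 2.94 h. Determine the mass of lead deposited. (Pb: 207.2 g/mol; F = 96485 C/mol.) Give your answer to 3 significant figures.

Q = 22.4 A × 10584 s = 2.371×10^5 C
n(e⁻) = 2.371×10^5 / 96485 = 2.457 mol
Pb²⁺ + 2e⁻ → Pb, so n(Pb) = 2.457 / 2 = 1.229 mol
m = 1.229 × 207.2 = 255 g

255 g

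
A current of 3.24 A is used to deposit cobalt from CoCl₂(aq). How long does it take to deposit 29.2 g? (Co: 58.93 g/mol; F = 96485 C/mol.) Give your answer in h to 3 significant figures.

8.20 h

n(Co) = 29.2 / 58.93 = 0.4955 mol
Co²⁺ + 2e⁻ → Co, so n(e⁻) = 2 × 0.4955 = 0.9910 mol
Q = 0.9910 × 96485 = 95620 C
t = Q / I = 95620 / 3.24 = 29510 s = 8.20 h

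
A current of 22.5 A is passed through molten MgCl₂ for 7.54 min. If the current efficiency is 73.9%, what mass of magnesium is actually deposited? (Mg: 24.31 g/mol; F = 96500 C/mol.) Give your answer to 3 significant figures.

Q = 22.5 × 452.4 = 10180 C
n(e⁻) = 10180 / 96500 = 0.1055 mol
Mg²⁺ + 2e⁻ → Mg, so theoretical m(Mg) = 0.05275 × 24.31 = 1.282 g
Actual mass = 73.9% × 1.282 = 0.947 g

0.947 g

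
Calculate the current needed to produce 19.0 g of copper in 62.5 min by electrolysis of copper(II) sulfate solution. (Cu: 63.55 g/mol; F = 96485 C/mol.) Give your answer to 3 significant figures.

n(Cu) = 19.0 / 63.55 = 0.2990 mol
Cu²⁺ + 2e⁻ → Cu, so n(e⁻) = 2 × 0.2990 = 0.5980 mol
Q = 0.5980 × 96485 = 57700 C
I = Q / t = 57700 / 3750 s = 15.4 A

15.4 A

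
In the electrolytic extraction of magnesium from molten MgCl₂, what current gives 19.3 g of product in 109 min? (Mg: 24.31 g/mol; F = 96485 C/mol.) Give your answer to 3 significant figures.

23.4 A

n(Mg) = 19.3 / 24.31 = 0.7939 mol
Mg²⁺ + 2e⁻ → Mg, so n(e⁻) = 2 × 0.7939 = 1.588 mol
Q = 1.588 × 96485 = 1.532×10^5 C
I = Q / t = 1.532×10^5 / 6540 s = 23.4 A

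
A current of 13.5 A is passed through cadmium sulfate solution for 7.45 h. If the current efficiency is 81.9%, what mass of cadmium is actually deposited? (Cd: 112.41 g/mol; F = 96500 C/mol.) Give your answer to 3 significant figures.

Q = 13.5 × 26820 = 3.621×10^5 C
n(e⁻) = 3.621×10^5 / 96500 = 3.752 mol
Cd²⁺ + 2e⁻ → Cd, so theoretical m(Cd) = 1.876 × 112.41 = 210.9 g
Actual mass = 81.9% × 210.9 = 173 g

173 g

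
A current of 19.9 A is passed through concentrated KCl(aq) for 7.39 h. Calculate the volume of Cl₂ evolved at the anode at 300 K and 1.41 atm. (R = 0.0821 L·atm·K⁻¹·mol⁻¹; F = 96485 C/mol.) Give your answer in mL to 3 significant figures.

Charge passed = 19.9 × 26604 = 5.294×10^5 C
n(e⁻) = 5.294×10^5 / 96485 = 5.487 mol
2Cl⁻ → Cl₂ + 2e⁻, so n(Cl₂) = 5.487 / 2 = 2.744 mol
V = nRT/P = 2.744 × 0.0821 × 300 / 1.41 = 47.93 L
= 47900 mL

47900 mL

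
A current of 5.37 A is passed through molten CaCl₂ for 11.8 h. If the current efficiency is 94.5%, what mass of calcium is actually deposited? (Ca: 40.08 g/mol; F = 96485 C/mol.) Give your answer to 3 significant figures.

44.8 g

Q = 5.37 × 42480 = 2.281×10^5 C
n(e⁻) = 2.281×10^5 / 96485 = 2.364 mol
Ca²⁺ + 2e⁻ → Ca, so theoretical m(Ca) = 1.182 × 40.08 = 47.37 g
Actual mass = 94.5% × 47.37 = 44.8 g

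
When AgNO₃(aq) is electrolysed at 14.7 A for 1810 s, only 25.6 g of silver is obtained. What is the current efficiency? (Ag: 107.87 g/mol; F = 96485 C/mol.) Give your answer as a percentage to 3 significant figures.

86.1%

Q = 14.7 × 1810 = 26610 C
n(e⁻) = 26610 / 96485 = 0.2758 mol
Ag⁺ + e⁻ → Ag, so theoretical n(Ag) = 0.2758 mol → 29.75 g
Efficiency = 25.6 / 29.75 = 0.8605 = 86.1%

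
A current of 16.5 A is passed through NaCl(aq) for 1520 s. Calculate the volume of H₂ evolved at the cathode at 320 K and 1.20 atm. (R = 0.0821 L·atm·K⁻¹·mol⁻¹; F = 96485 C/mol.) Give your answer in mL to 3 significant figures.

2850 mL

Q = 16.5 A × 1520 s = 25080 C
n(e⁻) = 25080 / 96485 = 0.2599 mol
2H⁺ + 2e⁻ → H₂, so n(H₂) = 0.2599 / 2 = 0.1300 mol
V = nRT/P = 0.1300 × 0.0821 × 320 / 1.20 = 2.846 L
= 2850 mL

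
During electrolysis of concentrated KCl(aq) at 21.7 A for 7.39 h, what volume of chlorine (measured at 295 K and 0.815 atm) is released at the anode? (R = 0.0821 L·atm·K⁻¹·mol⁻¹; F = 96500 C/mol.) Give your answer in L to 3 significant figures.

88.9 L

Charge passed = 21.7 × 26604 = 5.773×10^5 C
n(e⁻) = 5.773×10^5 / 96500 = 5.982 mol
2Cl⁻ → Cl₂ + 2e⁻, so n(Cl₂) = 5.982 / 2 = 2.991 mol
V = nRT/P = 2.991 × 0.0821 × 295 / 0.815 = 88.88 L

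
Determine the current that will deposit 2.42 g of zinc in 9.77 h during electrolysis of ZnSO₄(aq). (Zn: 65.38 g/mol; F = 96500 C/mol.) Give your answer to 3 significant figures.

n(Zn) = 2.42 / 65.38 = 0.03701 mol
Zn²⁺ + 2e⁻ → Zn, so n(e⁻) = 2 × 0.03701 = 0.07402 mol
Q = 0.07402 × 96500 = 7143 C
I = Q / t = 7143 / 35172 s = 0.203 A

0.203 A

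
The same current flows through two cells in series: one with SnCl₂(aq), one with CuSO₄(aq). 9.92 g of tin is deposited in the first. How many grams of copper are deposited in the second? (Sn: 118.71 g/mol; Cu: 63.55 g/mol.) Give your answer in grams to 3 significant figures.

5.31 g

n(Sn) = 9.92 / 118.71 = 0.08356 mol
Sn²⁺ + 2e⁻ → Sn, so n(e⁻) = 2 × 0.08356 = 0.1671 mol
The cells are in series, so the same charge (and hence the same n(e⁻) = 0.1671 mol) passes through both.
Cu²⁺ + 2e⁻ → Cu, so n(Cu) = 0.1671 / 2 = 0.08355 mol
m(Cu) = 0.08355 × 63.55 = 5.31 g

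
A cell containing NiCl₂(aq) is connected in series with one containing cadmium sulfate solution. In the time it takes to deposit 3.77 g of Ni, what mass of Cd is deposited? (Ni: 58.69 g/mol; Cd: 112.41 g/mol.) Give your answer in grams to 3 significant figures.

n(Ni) = 3.77 / 58.69 = 0.06424 mol
Ni²⁺ + 2e⁻ → Ni, so n(e⁻) = 2 × 0.06424 = 0.1285 mol
The cells are in series, so the same charge (and hence the same n(e⁻) = 0.1285 mol) passes through both.
Cd²⁺ + 2e⁻ → Cd, so n(Cd) = 0.1285 / 2 = 0.06425 mol
m(Cd) = 0.06425 × 112.41 = 7.22 g

7.22 g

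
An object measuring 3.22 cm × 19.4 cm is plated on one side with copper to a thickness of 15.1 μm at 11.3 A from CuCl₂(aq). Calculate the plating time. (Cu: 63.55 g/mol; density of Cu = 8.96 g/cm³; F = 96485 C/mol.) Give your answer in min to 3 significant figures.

Plated area = 3.22 × 19.4 = 62.47 cm²
Volume = 62.47 × 15.1×10⁻⁴ cm = 0.09433 cm³
m(Cu) = 0.09433 × 8.96 = 0.8452 g
n(Cu) = 0.8452 / 63.55 = 0.01330 mol; n(e⁻) = 2 × 0.01330 = 0.02660 mol
Q = 0.02660 × 96485 = 2567 C
t = 2567 / 11.3 = 227.2 s = 3.79 min

3.79 min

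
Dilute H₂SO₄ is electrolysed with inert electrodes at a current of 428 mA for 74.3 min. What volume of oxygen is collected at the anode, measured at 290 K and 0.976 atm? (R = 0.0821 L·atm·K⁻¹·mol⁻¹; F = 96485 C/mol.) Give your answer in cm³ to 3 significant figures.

Charge passed = 0.428 × 4458 = 1908 C
Moles of electrons = 1908 / 96485 = 0.01978 mol
2H₂O → O₂ + 4H⁺ + 4e⁻, so n(O₂) = 0.01978 / 4 = 0.004945 mol
V = nRT/P = 0.004945 × 0.0821 × 290 / 0.976 = 0.1206 L
= 121 cm³

121 cm³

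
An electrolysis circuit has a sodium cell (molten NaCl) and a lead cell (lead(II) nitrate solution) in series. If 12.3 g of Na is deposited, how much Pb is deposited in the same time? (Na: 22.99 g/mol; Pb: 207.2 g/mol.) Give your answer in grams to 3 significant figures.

n(Na) = 12.3 / 22.99 = 0.5350 mol
Na⁺ + e⁻ → Na, so n(e⁻) = 0.5350 mol
Since the cells are in series, n(e⁻) in the Pb cell is also 0.5350 mol.
Pb²⁺ + 2e⁻ → Pb, so n(Pb) = 0.5350 / 2 = 0.2675 mol
m(Pb) = 0.2675 × 207.2 = 55.4 g

55.4 g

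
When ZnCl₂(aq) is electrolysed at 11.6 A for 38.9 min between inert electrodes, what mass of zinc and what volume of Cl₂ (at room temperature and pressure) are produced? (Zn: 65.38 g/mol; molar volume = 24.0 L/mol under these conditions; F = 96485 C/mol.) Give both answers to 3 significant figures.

9.17 g Zn; 3.37 L Cl₂

Q = 11.6 × 2334 = 27070 C; n(e⁻) = 27070 / 96485 = 0.2806 mol
Cathode: Zn²⁺ + 2e⁻ → Zn → n(Zn) = 0.2806/2 = 0.1403 mol → 9.17 g
Anode: 2Cl⁻ → Cl₂ + 2e⁻ → n(Cl₂) = 0.2806/2 = 0.1403 mol → 3.37 L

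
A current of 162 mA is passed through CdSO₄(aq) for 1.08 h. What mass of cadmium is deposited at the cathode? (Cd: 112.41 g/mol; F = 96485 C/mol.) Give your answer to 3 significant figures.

Q = It = 0.162 × 3888 = 629.9 C
Moles of electrons = 629.9 / 96485 = 0.006528 mol
Cd²⁺ + 2e⁻ → Cd, so n(Cd) = 0.006528 / 2 = 0.003264 mol
m = 0.003264 × 112.41 = 0.367 g

0.367 g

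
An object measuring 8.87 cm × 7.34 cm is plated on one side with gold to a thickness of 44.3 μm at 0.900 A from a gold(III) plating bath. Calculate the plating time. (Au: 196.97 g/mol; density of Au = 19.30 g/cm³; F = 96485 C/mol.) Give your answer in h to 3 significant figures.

Plated area = 8.87 × 7.34 = 65.11 cm²
Volume = 65.11 × 44.3×10⁻⁴ cm = 0.2884 cm³
m(Au) = 0.2884 × 19.30 = 5.566 g
n(Au) = 5.566 / 196.97 = 0.02826 mol; n(e⁻) = 3 × 0.02826 = 0.08478 mol
Q = 0.08478 × 96485 = 8180 C
t = 8180 / 0.900 = 9089 s = 2.52 h

2.52 h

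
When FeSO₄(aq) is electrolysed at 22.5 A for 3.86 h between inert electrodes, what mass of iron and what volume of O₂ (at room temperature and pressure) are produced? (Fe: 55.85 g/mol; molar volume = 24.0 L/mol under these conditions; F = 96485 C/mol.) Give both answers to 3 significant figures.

90.5 g Fe; 19.4 L O₂

Q = 22.5 × 13896 = 3.127×10^5 C; n(e⁻) = 3.127×10^5 / 96485 = 3.241 mol
Cathode: Fe²⁺ + 2e⁻ → Fe → n(Fe) = 3.241/2 = 1.621 mol → 90.5 g
Anode: 2H₂O → O₂ + 4H⁺ + 4e⁻ → n(O₂) = 3.241/4 = 0.8103 mol → 19.4 L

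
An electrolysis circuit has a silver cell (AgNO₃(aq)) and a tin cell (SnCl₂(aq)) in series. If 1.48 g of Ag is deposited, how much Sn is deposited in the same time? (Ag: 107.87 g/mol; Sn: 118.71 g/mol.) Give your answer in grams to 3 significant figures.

0.814 g

n(Ag) = 1.48 / 107.87 = 0.01372 mol
Ag⁺ + e⁻ → Ag, so n(e⁻) = 0.01372 mol
Same current for the same time ⇒ same n(e⁻) = 0.01372 mol in both cells.
Sn²⁺ + 2e⁻ → Sn, so n(Sn) = 0.01372 / 2 = 0.006860 mol
m(Sn) = 0.006860 × 118.71 = 0.814 g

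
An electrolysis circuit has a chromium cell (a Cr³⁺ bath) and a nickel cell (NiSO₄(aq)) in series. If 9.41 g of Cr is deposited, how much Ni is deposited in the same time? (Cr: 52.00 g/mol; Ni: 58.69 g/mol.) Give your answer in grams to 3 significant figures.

n(Cr) = 9.41 / 52.00 = 0.1810 mol
Cr³⁺ + 3e⁻ → Cr, so n(e⁻) = 3 × 0.1810 = 0.5430 mol
In series, the same 0.5430 mol of electrons flows through the second cell.
Ni²⁺ + 2e⁻ → Ni, so n(Ni) = 0.5430 / 2 = 0.2715 mol
m(Ni) = 0.2715 × 58.69 = 15.9 g

15.9 g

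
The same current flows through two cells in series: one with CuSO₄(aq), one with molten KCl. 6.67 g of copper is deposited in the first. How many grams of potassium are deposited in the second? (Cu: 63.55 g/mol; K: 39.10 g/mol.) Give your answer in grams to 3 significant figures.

n(Cu) = 6.67 / 63.55 = 0.1050 mol
Cu²⁺ + 2e⁻ → Cu, so n(e⁻) = 2 × 0.1050 = 0.2100 mol
The cells are in series, so the same charge (and hence the same n(e⁻) = 0.2100 mol) passes through both.
K⁺ + e⁻ → K, so n(K) = 0.2100 mol
m(K) = 0.2100 × 39.10 = 8.21 g

8.21 g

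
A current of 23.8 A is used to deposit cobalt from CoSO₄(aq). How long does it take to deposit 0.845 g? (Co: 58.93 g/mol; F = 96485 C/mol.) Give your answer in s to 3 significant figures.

116 s

n(Co) = 0.845 / 58.93 = 0.01434 mol
Co²⁺ + 2e⁻ → Co, so n(e⁻) = 2 × 0.01434 = 0.02868 mol
Q = 0.02868 × 96485 = 2767 C
t = Q / I = 2767 / 23.8 = 116.3 s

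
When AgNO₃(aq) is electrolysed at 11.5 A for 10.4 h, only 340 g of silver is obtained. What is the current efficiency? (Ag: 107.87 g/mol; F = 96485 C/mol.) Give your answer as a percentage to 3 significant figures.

70.6%

Q = 11.5 × 37440 = 4.306×10^5 C
n(e⁻) = 4.306×10^5 / 96485 = 4.463 mol
Ag⁺ + e⁻ → Ag, so theoretical n(Ag) = 4.463 mol → 481.4 g
Efficiency = 340 / 481.4 = 0.7063 = 70.6%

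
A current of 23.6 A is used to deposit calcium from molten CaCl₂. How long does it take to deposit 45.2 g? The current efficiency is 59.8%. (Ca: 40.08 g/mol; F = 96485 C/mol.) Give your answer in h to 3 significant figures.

n(Ca) = 45.2 / 40.08 = 1.128 mol
Ca²⁺ + 2e⁻ → Ca, so n(e⁻) = 2 × 1.128 = 2.256 mol
Q = 2.256 × 96485 / 0.598 = 3.640×10^5 C
t = Q / I = 3.640×10^5 / 23.6 = 15420 s = 4.28 h

4.28 h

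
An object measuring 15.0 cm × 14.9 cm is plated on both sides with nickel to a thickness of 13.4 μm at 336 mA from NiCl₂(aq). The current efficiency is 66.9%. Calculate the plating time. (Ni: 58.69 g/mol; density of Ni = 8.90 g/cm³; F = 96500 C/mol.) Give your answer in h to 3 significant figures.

21.7 h

Plated area = 2 × 15.0 × 14.9 = 447.0 cm²
Volume = 447.0 × 13.4×10⁻⁴ cm = 0.5990 cm³
m(Ni) = 0.5990 × 8.90 = 5.331 g
n(Ni) = 5.331 / 58.69 = 0.09083 mol; n(e⁻) = 2 × 0.09083 = 0.1817 mol
Q = 0.1817 × 96500 / 0.669 = 26210 C
t = 26210 / 0.336 = 78010 s = 21.7 h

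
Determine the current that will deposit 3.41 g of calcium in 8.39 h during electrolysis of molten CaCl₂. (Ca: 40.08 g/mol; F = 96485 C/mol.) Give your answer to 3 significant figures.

n(Ca) = 3.41 / 40.08 = 0.08508 mol
Ca²⁺ + 2e⁻ → Ca, so n(e⁻) = 2 × 0.08508 = 0.1702 mol
Q = 0.1702 × 96485 = 16420 C
I = Q / t = 16420 / 30204 s = 0.544 A

0.544 A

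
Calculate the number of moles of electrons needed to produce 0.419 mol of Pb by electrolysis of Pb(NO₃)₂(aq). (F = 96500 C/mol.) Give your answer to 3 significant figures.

0.838 mol

Pb²⁺ + 2e⁻ → Pb, so n(e⁻) = 2 × 0.419 = 0.8380 mol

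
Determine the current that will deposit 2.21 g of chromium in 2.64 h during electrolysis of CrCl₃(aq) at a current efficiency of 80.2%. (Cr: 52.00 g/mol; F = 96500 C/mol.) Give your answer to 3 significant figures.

n(Cr) = 2.21 / 52.00 = 0.04250 mol
Cr³⁺ + 3e⁻ → Cr, so n(e⁻) = 3 × 0.04250 = 0.1275 mol
Q = 0.1275 × 96500 / 0.802 = 15340 C
I = Q / t = 15340 / 9504 s = 1.61 A

1.61 A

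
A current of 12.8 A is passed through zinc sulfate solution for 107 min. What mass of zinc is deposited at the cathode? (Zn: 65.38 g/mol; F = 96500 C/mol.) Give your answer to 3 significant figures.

Charge passed = 12.8 × 6420 = 82180 C
Moles of electrons = 82180 / 96500 = 0.8516 mol
Zn²⁺ + 2e⁻ → Zn, so n(Zn) = 0.8516 / 2 = 0.4258 mol
m = 0.4258 × 65.38 = 27.8 g

27.8 g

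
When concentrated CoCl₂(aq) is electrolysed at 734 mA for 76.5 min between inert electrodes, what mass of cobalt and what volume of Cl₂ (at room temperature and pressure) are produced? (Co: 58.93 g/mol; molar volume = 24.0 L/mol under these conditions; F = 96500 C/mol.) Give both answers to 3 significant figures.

Q = 0.734 × 4590 = 3369 C; n(e⁻) = 3369 / 96500 = 0.03491 mol
Cathode: Co²⁺ + 2e⁻ → Co → n(Co) = 0.03491/2 = 0.01746 mol → 1.03 g
Anode: 2Cl⁻ → Cl₂ + 2e⁻ → n(Cl₂) = 0.03491/2 = 0.01746 mol → 0.419 L

1.03 g Co; 0.419 L Cl₂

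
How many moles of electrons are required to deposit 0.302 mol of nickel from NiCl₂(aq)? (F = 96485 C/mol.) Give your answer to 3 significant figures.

Ni²⁺ + 2e⁻ → Ni, so n(e⁻) = 2 × 0.302 = 0.6040 mol

0.604 mol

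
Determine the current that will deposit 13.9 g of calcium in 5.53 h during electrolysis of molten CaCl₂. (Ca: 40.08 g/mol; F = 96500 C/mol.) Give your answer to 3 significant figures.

3.36 A

n(Ca) = 13.9 / 40.08 = 0.3468 mol
Ca²⁺ + 2e⁻ → Ca, so n(e⁻) = 2 × 0.3468 = 0.6936 mol
Q = 0.6936 × 96500 = 66930 C
I = Q / t = 66930 / 19908 s = 3.36 A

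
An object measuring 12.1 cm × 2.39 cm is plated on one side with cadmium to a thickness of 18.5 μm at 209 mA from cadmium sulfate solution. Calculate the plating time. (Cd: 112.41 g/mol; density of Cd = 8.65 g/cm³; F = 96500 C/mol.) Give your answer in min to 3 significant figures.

63.4 min

Plated area = 12.1 × 2.39 = 28.92 cm²
Volume = 28.92 × 18.5×10⁻⁴ cm = 0.05350 cm³
m(Cd) = 0.05350 × 8.65 = 0.4628 g
n(Cd) = 0.4628 / 112.41 = 0.004117 mol; n(e⁻) = 2 × 0.004117 = 0.008234 mol
Q = 0.008234 × 96500 = 794.6 C
t = 794.6 / 0.209 = 3802 s = 63.4 min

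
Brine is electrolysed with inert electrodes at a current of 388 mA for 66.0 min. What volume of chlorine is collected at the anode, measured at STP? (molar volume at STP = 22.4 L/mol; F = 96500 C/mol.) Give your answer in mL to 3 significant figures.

178 mL

Charge passed = 0.388 × 3960 = 1536 C
Moles of electrons = 1536 / 96500 = 0.01592 mol
2Cl⁻ → Cl₂ + 2e⁻, so n(Cl₂) = 0.01592 / 2 = 0.007960 mol
V = 0.007960 × 22.4 = 0.1783 L
= 178 mL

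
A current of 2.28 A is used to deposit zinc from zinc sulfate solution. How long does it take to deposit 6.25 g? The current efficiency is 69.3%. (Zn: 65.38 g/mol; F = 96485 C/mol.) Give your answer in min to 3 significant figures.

195 min

n(Zn) = 6.25 / 65.38 = 0.09559 mol
Zn²⁺ + 2e⁻ → Zn, so n(e⁻) = 2 × 0.09559 = 0.1912 mol
Q = 0.1912 × 96485 / 0.693 = 26620 C
t = Q / I = 26620 / 2.28 = 11680 s = 195 min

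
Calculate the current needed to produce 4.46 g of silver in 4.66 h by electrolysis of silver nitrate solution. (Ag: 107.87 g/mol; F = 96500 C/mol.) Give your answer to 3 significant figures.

n(Ag) = 4.46 / 107.87 = 0.04135 mol
Ag⁺ + e⁻ → Ag, so n(e⁻) = 0.04135 mol
Q = 0.04135 × 96500 = 3990 C
I = Q / t = 3990 / 16776 s = 0.238 A

0.238 A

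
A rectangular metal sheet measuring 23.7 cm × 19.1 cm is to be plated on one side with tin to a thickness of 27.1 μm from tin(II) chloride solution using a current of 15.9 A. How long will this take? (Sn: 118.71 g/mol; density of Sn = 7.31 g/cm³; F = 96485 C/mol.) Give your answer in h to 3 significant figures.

Plated area = 23.7 × 19.1 = 452.7 cm²
Volume = 452.7 × 27.1×10⁻⁴ cm = 1.227 cm³
m(Sn) = 1.227 × 7.31 = 8.969 g
n(Sn) = 8.969 / 118.71 = 0.07555 mol; n(e⁻) = 2 × 0.07555 = 0.1511 mol
Q = 0.1511 × 96485 = 14580 C
t = 14580 / 15.9 = 917.0 s = 0.255 h

0.255 h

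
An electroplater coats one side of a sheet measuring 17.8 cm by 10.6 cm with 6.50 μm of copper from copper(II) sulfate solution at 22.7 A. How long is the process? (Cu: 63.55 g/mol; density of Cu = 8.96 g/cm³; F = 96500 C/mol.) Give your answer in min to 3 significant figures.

Plated area = 17.8 × 10.6 = 188.7 cm²
Volume = 188.7 × 6.50×10⁻⁴ cm = 0.1227 cm³
m(Cu) = 0.1227 × 8.96 = 1.099 g
n(Cu) = 1.099 / 63.55 = 0.01729 mol; n(e⁻) = 2 × 0.01729 = 0.03458 mol
Q = 0.03458 × 96500 = 3337 C
t = 3337 / 22.7 = 147.0 s = 2.45 min

2.45 min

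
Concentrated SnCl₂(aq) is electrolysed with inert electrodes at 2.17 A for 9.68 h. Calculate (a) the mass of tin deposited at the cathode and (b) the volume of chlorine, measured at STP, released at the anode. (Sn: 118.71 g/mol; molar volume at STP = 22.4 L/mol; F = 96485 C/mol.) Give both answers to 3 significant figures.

Q = 2.17 × 34848 = 75620 C; n(e⁻) = 75620 / 96485 = 0.7837 mol
Cathode: Sn²⁺ + 2e⁻ → Sn → n(Sn) = 0.7837/2 = 0.3919 mol → 46.5 g
Anode: 2Cl⁻ → Cl₂ + 2e⁻ → n(Cl₂) = 0.7837/2 = 0.3919 mol → 8.78 L

46.5 g Sn; 8.78 L Cl₂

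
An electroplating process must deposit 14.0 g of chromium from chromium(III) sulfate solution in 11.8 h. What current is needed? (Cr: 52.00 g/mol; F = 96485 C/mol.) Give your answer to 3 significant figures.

n(Cr) = 14.0 / 52.00 = 0.2692 mol
Cr³⁺ + 3e⁻ → Cr, so n(e⁻) = 3 × 0.2692 = 0.8076 mol
Q = 0.8076 × 96485 = 77920 C
I = Q / t = 77920 / 42480 s = 1.83 A

1.83 A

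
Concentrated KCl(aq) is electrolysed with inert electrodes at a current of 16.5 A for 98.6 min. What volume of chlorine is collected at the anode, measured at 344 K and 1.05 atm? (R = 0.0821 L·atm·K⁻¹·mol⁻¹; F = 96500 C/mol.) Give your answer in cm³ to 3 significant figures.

Q = It = 16.5 × 5916 = 97610 C
n(e⁻) = Q/F = 97610/96500 = 1.012 mol
2Cl⁻ → Cl₂ + 2e⁻, so n(Cl₂) = 1.012 / 2 = 0.5060 mol
V = nRT/P = 0.5060 × 0.0821 × 344 / 1.05 = 13.61 L
= 13600 cm³

13600 cm³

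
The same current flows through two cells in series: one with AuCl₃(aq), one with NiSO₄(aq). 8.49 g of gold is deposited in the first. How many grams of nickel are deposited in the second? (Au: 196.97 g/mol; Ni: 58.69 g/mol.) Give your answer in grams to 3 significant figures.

n(Au) = 8.49 / 196.97 = 0.04310 mol
Au³⁺ + 3e⁻ → Au, so n(e⁻) = 3 × 0.04310 = 0.1293 mol
In series, the same 0.1293 mol of electrons flows through the second cell.
Ni²⁺ + 2e⁻ → Ni, so n(Ni) = 0.1293 / 2 = 0.06465 mol
m(Ni) = 0.06465 × 58.69 = 3.79 g

3.79 g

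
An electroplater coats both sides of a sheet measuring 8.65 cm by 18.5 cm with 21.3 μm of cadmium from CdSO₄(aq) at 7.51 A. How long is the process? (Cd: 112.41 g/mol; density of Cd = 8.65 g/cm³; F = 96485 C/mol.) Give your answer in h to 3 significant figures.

Plated area = 2 × 8.65 × 18.5 = 320.1 cm²
Volume = 320.1 × 21.3×10⁻⁴ cm = 0.6818 cm³
m(Cd) = 0.6818 × 8.65 = 5.898 g
n(Cd) = 5.898 / 112.41 = 0.05247 mol; n(e⁻) = 2 × 0.05247 = 0.1049 mol
Q = 0.1049 × 96485 = 10120 C
t = 10120 / 7.51 = 1348 s = 0.374 h

0.374 h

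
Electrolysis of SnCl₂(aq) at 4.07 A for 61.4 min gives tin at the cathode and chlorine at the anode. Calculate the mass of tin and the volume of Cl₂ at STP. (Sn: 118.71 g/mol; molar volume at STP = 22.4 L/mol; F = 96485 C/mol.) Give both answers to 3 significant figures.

9.22 g Sn; 1.74 L Cl₂

Q = 4.07 × 3684 = 14990 C; n(e⁻) = 14990 / 96485 = 0.1554 mol
Cathode: Sn²⁺ + 2e⁻ → Sn → n(Sn) = 0.1554/2 = 0.07770 mol → 9.22 g
Anode: 2Cl⁻ → Cl₂ + 2e⁻ → n(Cl₂) = 0.1554/2 = 0.07770 mol → 1.74 L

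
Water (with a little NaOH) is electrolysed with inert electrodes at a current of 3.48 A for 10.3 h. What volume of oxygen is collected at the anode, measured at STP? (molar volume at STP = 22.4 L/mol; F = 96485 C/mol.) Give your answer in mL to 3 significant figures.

7490 mL

Charge passed = 3.48 × 37080 = 1.290×10^5 C
n(e⁻) = 1.290×10^5 / 96485 = 1.337 mol
2H₂O → O₂ + 4H⁺ + 4e⁻, so n(O₂) = 1.337 / 4 = 0.3343 mol
V = 0.3343 × 22.4 = 7.488 L
= 7490 mL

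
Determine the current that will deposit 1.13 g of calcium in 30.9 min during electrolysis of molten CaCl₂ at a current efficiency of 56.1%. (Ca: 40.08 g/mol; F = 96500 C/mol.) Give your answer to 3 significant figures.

n(Ca) = 1.13 / 40.08 = 0.02819 mol
Ca²⁺ + 2e⁻ → Ca, so n(e⁻) = 2 × 0.02819 = 0.05638 mol
Q = 0.05638 × 96500 / 0.561 = 9698 C
I = Q / t = 9698 / 1854 s = 5.23 A

5.23 A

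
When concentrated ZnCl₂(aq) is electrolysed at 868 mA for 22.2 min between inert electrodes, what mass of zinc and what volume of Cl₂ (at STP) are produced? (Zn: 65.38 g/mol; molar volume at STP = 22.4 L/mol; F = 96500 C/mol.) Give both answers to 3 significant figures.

Q = 0.868 × 1332 = 1156 C; n(e⁻) = 1156 / 96500 = 0.01198 mol
Cathode: Zn²⁺ + 2e⁻ → Zn → n(Zn) = 0.01198/2 = 0.005990 mol → 0.392 g
Anode: 2Cl⁻ → Cl₂ + 2e⁻ → n(Cl₂) = 0.01198/2 = 0.005990 mol → 0.134 L

0.392 g Zn; 0.134 L Cl₂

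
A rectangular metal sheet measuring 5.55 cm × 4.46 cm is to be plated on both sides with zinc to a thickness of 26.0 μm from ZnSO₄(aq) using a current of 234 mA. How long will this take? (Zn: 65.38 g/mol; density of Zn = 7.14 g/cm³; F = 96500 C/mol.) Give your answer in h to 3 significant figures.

Plated area = 2 × 5.55 × 4.46 = 49.51 cm²
Volume = 49.51 × 26.0×10⁻⁴ cm = 0.1287 cm³
m(Zn) = 0.1287 × 7.14 = 0.9189 g
n(Zn) = 0.9189 / 65.38 = 0.01405 mol; n(e⁻) = 2 × 0.01405 = 0.02810 mol
Q = 0.02810 × 96500 = 2712 C
t = 2712 / 0.234 = 11590 s = 3.22 h

3.22 h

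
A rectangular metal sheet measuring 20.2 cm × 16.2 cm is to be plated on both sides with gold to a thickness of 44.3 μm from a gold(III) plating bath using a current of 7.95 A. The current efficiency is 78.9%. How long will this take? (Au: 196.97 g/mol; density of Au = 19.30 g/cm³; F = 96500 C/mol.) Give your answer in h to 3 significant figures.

3.64 h

Plated area = 2 × 20.2 × 16.2 = 654.5 cm²
Volume = 654.5 × 44.3×10⁻⁴ cm = 2.899 cm³
m(Au) = 2.899 × 19.30 = 55.95 g
n(Au) = 55.95 / 196.97 = 0.2841 mol; n(e⁻) = 3 × 0.2841 = 0.8523 mol
Q = 0.8523 × 96500 / 0.789 = 1.042×10^5 C
t = 1.042×10^5 / 7.95 = 13110 s = 3.64 h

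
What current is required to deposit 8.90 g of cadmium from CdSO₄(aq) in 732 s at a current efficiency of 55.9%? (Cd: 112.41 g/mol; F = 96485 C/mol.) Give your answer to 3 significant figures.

n(Cd) = 8.90 / 112.41 = 0.07917 mol
Cd²⁺ + 2e⁻ → Cd, so n(e⁻) = 2 × 0.07917 = 0.1583 mol
Q = 0.1583 × 96485 / 0.559 = 27320 C
I = Q / t = 27320 / 732 s = 37.3 A

37.3 A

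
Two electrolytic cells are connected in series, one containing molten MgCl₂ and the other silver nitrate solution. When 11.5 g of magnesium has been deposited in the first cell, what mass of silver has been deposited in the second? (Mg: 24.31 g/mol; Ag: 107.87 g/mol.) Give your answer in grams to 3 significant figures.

102 g

n(Mg) = 11.5 / 24.31 = 0.4731 mol
Mg²⁺ + 2e⁻ → Mg, so n(e⁻) = 2 × 0.4731 = 0.9462 mol
In series, the same 0.9462 mol of electrons flows through the second cell.
Ag⁺ + e⁻ → Ag, so n(Ag) = 0.9462 mol
m(Ag) = 0.9462 × 107.87 = 102 g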